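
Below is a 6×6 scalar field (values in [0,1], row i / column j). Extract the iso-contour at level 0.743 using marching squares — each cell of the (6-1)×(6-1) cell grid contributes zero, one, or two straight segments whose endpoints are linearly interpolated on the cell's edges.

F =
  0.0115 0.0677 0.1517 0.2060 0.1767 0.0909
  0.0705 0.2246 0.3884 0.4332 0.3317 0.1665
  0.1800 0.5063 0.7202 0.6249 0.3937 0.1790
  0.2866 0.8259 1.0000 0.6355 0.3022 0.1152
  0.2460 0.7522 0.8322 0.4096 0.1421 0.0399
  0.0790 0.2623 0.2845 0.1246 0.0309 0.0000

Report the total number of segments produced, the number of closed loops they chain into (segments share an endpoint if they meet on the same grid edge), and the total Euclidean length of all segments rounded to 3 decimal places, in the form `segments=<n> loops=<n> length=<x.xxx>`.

cell (2,0): code 0100 → (2.741,1.000)–(3.000,0.846)
cell (2,1): code 1100 → (2.081,2.000)–(2.741,1.000)
cell (2,2): code 1000 → (3.000,2.705)–(2.081,2.000)
cell (3,0): code 0110 → (3.000,0.846)–(4.000,0.982)
cell (3,2): code 1001 → (4.000,2.211)–(3.000,2.705)
cell (4,0): code 0010 → (4.000,0.982)–(4.019,1.000)
cell (4,1): code 0011 → (4.019,1.000)–(4.163,2.000)
cell (4,2): code 0001 → (4.163,2.000)–(4.000,2.211)
total: 8 segments, chained into 1 closed loop(s), length Σ = 6.084698

segments=8 loops=1 length=6.085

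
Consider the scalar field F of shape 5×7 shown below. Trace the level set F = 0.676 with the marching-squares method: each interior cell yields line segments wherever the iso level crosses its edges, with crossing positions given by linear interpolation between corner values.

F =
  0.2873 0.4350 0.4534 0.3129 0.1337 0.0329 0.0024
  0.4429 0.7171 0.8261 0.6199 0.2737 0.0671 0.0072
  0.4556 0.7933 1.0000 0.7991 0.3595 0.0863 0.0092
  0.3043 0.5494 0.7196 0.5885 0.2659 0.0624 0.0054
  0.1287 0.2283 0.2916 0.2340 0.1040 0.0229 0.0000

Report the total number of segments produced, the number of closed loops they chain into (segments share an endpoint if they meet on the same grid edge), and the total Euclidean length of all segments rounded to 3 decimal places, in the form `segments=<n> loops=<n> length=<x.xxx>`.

segments=12 loops=1 length=7.807

cell (0,0): code 0100 → (0.854,1.000)–(1.000,0.850)
cell (0,1): code 1100 → (0.597,2.000)–(0.854,1.000)
cell (0,2): code 1000 → (1.000,2.728)–(0.597,2.000)
cell (1,0): code 0110 → (1.000,0.850)–(2.000,0.653)
cell (1,2): code 1101 → (1.313,3.000)–(1.000,2.728)
cell (1,3): code 1000 → (2.000,3.280)–(1.313,3.000)
cell (2,0): code 0010 → (2.000,0.653)–(2.481,1.000)
cell (2,1): code 0111 → (2.481,1.000)–(3.000,1.744)
cell (2,2): code 1011 → (3.000,2.333)–(2.585,3.000)
cell (2,3): code 0001 → (2.585,3.000)–(2.000,3.280)
cell (3,1): code 0010 → (3.000,1.744)–(3.102,2.000)
cell (3,2): code 0001 → (3.102,2.000)–(3.000,2.333)
total: 12 segments, chained into 1 closed loop(s), length Σ = 7.807459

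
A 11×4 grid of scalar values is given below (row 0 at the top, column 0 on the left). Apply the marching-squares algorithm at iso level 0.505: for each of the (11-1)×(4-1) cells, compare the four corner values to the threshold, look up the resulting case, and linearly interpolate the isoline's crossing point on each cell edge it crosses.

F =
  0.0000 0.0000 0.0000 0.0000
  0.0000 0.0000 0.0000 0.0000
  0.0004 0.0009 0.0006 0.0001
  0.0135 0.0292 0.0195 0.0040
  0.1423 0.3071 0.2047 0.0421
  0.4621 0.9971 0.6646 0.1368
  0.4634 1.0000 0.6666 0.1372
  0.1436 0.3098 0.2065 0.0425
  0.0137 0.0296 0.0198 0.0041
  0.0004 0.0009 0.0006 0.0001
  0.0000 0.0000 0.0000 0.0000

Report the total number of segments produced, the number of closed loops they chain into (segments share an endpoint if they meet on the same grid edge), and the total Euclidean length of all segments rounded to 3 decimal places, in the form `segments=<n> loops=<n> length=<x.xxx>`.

cell (4,0): code 0100 → (4.287,1.000)–(5.000,0.080)
cell (4,1): code 1100 → (4.653,2.000)–(4.287,1.000)
cell (4,2): code 1000 → (5.000,2.302)–(4.653,2.000)
cell (5,0): code 0110 → (5.000,0.080)–(6.000,0.078)
cell (5,2): code 1001 → (6.000,2.305)–(5.000,2.302)
cell (6,0): code 0010 → (6.000,0.078)–(6.717,1.000)
cell (6,1): code 0011 → (6.717,1.000)–(6.351,2.000)
cell (6,2): code 0001 → (6.351,2.000)–(6.000,2.305)
total: 8 segments, chained into 1 closed loop(s), length Σ = 7.387803

segments=8 loops=1 length=7.388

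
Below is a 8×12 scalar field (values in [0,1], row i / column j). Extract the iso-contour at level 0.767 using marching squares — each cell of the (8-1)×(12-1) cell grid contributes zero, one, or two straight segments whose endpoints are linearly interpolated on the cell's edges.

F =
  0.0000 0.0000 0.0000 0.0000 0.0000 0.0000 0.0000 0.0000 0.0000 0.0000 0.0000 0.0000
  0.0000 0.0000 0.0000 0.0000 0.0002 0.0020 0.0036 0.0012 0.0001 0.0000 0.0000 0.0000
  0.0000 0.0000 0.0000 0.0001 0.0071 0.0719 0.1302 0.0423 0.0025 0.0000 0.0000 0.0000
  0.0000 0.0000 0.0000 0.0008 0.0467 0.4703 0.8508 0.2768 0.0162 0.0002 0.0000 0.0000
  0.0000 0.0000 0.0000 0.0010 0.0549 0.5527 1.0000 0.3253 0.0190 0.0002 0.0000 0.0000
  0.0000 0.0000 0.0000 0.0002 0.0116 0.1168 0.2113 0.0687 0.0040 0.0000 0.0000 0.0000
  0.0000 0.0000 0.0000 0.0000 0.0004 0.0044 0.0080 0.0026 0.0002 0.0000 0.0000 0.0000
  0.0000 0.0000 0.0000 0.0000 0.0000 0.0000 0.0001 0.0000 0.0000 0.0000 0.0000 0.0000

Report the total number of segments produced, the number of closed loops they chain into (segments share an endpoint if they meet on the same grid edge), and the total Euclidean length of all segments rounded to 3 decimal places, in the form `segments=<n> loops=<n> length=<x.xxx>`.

cell (2,5): code 0100 → (2.884,6.000)–(3.000,5.780)
cell (2,6): code 1000 → (3.000,6.146)–(2.884,6.000)
cell (3,5): code 0110 → (3.000,5.780)–(4.000,5.479)
cell (3,6): code 1001 → (4.000,6.345)–(3.000,6.146)
cell (4,5): code 0010 → (4.000,5.479)–(4.295,6.000)
cell (4,6): code 0001 → (4.295,6.000)–(4.000,6.345)
total: 6 segments, chained into 1 closed loop(s), length Σ = 3.552905

segments=6 loops=1 length=3.553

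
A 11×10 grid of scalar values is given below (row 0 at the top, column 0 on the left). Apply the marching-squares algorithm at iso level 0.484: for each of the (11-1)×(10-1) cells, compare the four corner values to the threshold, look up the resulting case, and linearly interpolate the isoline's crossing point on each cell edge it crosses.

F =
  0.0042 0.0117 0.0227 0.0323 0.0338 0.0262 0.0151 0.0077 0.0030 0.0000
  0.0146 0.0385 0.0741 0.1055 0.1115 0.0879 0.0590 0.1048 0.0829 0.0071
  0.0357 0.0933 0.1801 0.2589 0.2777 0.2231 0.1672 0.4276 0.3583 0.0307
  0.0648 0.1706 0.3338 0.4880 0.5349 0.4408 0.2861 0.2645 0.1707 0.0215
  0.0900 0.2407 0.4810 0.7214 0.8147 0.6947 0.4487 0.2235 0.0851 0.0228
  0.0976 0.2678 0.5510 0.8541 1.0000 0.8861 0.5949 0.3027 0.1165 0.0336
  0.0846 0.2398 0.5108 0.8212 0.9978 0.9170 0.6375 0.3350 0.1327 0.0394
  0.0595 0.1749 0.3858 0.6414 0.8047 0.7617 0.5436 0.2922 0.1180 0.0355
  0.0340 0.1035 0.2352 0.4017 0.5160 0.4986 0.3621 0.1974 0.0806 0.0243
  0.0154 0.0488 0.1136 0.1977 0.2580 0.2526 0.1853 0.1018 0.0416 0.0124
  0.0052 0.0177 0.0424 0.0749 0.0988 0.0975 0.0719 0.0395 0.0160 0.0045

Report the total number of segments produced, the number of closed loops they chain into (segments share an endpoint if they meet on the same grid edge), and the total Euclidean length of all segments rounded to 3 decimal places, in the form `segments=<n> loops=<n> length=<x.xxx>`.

segments=22 loops=1 length=15.668

cell (2,2): code 0100 → (2.983,3.000)–(3.000,2.974)
cell (2,3): code 1100 → (2.802,4.000)–(2.983,3.000)
cell (2,4): code 1000 → (3.000,4.541)–(2.802,4.000)
cell (3,2): code 0110 → (3.000,2.974)–(4.000,2.012)
cell (3,4): code 1101 → (3.170,5.000)–(3.000,4.541)
cell (3,5): code 1000 → (4.000,5.857)–(3.170,5.000)
cell (4,1): code 0100 → (4.043,2.000)–(5.000,1.763)
cell (4,2): code 1110 → (4.000,2.012)–(4.043,2.000)
cell (4,5): code 1101 → (4.241,6.000)–(4.000,5.857)
cell (4,6): code 1000 → (5.000,6.380)–(4.241,6.000)
cell (5,1): code 0110 → (5.000,1.763)–(6.000,1.901)
cell (5,6): code 1001 → (6.000,6.507)–(5.000,6.380)
cell (6,1): code 0010 → (6.000,1.901)–(6.214,2.000)
cell (6,2): code 0111 → (6.214,2.000)–(7.000,2.384)
cell (6,6): code 1001 → (7.000,6.237)–(6.000,6.507)
cell (7,2): code 0010 → (7.000,2.384)–(7.657,3.000)
cell (7,3): code 0111 → (7.657,3.000)–(8.000,3.720)
cell (7,5): code 1011 → (8.000,5.107)–(7.328,6.000)
cell (7,6): code 0001 → (7.328,6.000)–(7.000,6.237)
cell (8,3): code 0010 → (8.000,3.720)–(8.124,4.000)
cell (8,4): code 0011 → (8.124,4.000)–(8.059,5.000)
cell (8,5): code 0001 → (8.059,5.000)–(8.000,5.107)
total: 22 segments, chained into 1 closed loop(s), length Σ = 15.667636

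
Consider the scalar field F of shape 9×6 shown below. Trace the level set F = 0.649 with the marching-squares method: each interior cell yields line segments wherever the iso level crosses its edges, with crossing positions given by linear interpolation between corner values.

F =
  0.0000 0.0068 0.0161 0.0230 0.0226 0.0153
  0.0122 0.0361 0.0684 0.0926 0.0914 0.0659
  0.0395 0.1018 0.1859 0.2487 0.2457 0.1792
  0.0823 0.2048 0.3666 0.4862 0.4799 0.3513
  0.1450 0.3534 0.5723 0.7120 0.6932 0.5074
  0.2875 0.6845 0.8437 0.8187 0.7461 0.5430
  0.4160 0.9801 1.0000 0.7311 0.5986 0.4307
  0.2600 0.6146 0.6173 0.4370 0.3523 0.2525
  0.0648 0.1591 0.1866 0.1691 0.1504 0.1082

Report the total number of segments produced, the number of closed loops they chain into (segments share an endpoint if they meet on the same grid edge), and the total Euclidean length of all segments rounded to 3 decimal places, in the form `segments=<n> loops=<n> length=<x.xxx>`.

segments=14 loops=1 length=11.192

cell (3,2): code 0100 → (3.721,3.000)–(4.000,2.549)
cell (3,3): code 1100 → (3.793,4.000)–(3.721,3.000)
cell (3,4): code 1000 → (4.000,4.238)–(3.793,4.000)
cell (4,0): code 0100 → (4.893,1.000)–(5.000,0.911)
cell (4,1): code 1100 → (4.283,2.000)–(4.893,1.000)
cell (4,2): code 1110 → (4.000,2.549)–(4.283,2.000)
cell (4,4): code 1001 → (5.000,4.478)–(4.000,4.238)
cell (5,0): code 0110 → (5.000,0.911)–(6.000,0.413)
cell (5,3): code 1011 → (6.000,3.620)–(5.658,4.000)
cell (5,4): code 0001 → (5.658,4.000)–(5.000,4.478)
cell (6,0): code 0010 → (6.000,0.413)–(6.906,1.000)
cell (6,1): code 0011 → (6.906,1.000)–(6.917,2.000)
cell (6,2): code 0011 → (6.917,2.000)–(6.279,3.000)
cell (6,3): code 0001 → (6.279,3.000)–(6.000,3.620)
total: 14 segments, chained into 1 closed loop(s), length Σ = 11.192488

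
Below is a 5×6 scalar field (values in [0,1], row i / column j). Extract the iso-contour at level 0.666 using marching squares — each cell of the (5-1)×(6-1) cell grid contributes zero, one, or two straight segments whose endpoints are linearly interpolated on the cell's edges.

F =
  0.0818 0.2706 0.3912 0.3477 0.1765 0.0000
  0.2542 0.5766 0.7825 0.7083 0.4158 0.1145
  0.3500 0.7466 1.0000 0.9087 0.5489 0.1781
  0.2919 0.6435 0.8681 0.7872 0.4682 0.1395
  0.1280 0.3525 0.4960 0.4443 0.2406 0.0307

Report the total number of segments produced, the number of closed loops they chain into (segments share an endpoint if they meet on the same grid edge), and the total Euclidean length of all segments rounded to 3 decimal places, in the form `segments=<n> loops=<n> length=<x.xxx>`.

cell (0,1): code 0100 → (0.702,2.000)–(1.000,1.434)
cell (0,2): code 1100 → (0.883,3.000)–(0.702,2.000)
cell (0,3): code 1000 → (1.000,3.145)–(0.883,3.000)
cell (1,0): code 0100 → (1.526,1.000)–(2.000,0.797)
cell (1,1): code 1110 → (1.000,1.434)–(1.526,1.000)
cell (1,3): code 1001 → (2.000,3.675)–(1.000,3.145)
cell (2,0): code 0010 → (2.000,0.797)–(2.782,1.000)
cell (2,1): code 0111 → (2.782,1.000)–(3.000,1.100)
cell (2,3): code 1001 → (3.000,3.380)–(2.000,3.675)
cell (3,1): code 0010 → (3.000,1.100)–(3.543,2.000)
cell (3,2): code 0011 → (3.543,2.000)–(3.353,3.000)
cell (3,3): code 0001 → (3.353,3.000)–(3.000,3.380)
total: 12 segments, chained into 1 closed loop(s), length Σ = 8.849410

segments=12 loops=1 length=8.849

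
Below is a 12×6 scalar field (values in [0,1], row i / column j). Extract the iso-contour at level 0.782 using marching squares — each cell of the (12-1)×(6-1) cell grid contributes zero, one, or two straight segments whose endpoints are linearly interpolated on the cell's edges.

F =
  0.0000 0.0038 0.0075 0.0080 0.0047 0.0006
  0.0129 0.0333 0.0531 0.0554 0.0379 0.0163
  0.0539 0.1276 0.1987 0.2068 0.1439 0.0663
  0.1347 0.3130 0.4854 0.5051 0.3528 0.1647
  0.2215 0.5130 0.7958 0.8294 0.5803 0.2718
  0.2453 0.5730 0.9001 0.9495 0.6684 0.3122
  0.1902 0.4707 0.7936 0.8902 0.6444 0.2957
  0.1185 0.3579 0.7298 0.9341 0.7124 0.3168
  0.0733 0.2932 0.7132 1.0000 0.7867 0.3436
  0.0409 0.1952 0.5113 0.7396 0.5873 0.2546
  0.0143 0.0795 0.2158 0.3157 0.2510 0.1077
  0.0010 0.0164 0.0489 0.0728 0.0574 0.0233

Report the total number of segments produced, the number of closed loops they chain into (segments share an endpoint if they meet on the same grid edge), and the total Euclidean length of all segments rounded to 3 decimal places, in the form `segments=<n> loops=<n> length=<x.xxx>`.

segments=16 loops=1 length=12.072

cell (3,1): code 0100 → (3.956,2.000)–(4.000,1.951)
cell (3,2): code 1100 → (3.854,3.000)–(3.956,2.000)
cell (3,3): code 1000 → (4.000,3.190)–(3.854,3.000)
cell (4,1): code 0110 → (4.000,1.951)–(5.000,1.639)
cell (4,3): code 1001 → (5.000,3.596)–(4.000,3.190)
cell (5,1): code 0110 → (5.000,1.639)–(6.000,1.964)
cell (5,3): code 1001 → (6.000,3.440)–(5.000,3.596)
cell (6,1): code 0010 → (6.000,1.964)–(6.182,2.000)
cell (6,2): code 0111 → (6.182,2.000)–(7.000,2.256)
cell (6,3): code 1001 → (7.000,3.686)–(6.000,3.440)
cell (7,2): code 0110 → (7.000,2.256)–(8.000,2.240)
cell (7,3): code 1101 → (7.937,4.000)–(7.000,3.686)
cell (7,4): code 1000 → (8.000,4.011)–(7.937,4.000)
cell (8,2): code 0010 → (8.000,2.240)–(8.837,3.000)
cell (8,3): code 0011 → (8.837,3.000)–(8.024,4.000)
cell (8,4): code 0001 → (8.024,4.000)–(8.000,4.011)
total: 16 segments, chained into 1 closed loop(s), length Σ = 12.071677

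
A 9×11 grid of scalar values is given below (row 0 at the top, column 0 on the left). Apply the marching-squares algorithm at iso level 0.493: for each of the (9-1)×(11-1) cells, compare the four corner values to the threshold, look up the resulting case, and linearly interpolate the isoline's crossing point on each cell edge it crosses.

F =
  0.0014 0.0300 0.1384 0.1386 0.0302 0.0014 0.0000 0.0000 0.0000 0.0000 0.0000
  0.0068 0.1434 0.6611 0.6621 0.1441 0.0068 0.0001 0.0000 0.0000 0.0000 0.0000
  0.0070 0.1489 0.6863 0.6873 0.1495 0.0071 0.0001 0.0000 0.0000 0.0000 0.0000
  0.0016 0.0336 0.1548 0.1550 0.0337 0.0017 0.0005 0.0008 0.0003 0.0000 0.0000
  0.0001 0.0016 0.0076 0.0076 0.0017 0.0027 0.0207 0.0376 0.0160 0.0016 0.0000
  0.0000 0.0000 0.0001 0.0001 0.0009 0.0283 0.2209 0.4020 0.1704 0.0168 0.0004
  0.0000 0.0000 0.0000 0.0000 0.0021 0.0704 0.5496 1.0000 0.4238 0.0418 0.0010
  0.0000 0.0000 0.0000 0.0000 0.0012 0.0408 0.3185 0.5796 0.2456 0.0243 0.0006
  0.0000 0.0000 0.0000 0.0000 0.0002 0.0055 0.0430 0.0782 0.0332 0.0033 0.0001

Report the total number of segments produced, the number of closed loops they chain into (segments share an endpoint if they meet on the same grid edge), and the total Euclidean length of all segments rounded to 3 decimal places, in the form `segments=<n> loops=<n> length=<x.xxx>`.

segments=16 loops=2 length=11.723

cell (0,1): code 0100 → (0.678,2.000)–(1.000,1.675)
cell (0,2): code 1100 → (0.677,3.000)–(0.678,2.000)
cell (0,3): code 1000 → (1.000,3.326)–(0.677,3.000)
cell (1,1): code 0110 → (1.000,1.675)–(2.000,1.640)
cell (1,3): code 1001 → (2.000,3.361)–(1.000,3.326)
cell (2,1): code 0010 → (2.000,1.640)–(2.364,2.000)
cell (2,2): code 0011 → (2.364,2.000)–(2.365,3.000)
cell (2,3): code 0001 → (2.365,3.000)–(2.000,3.361)
cell (5,5): code 0100 → (5.828,6.000)–(6.000,5.882)
cell (5,6): code 1100 → (5.152,7.000)–(5.828,6.000)
cell (5,7): code 1000 → (6.000,7.880)–(5.152,7.000)
cell (6,5): code 0010 → (6.000,5.882)–(6.245,6.000)
cell (6,6): code 0111 → (6.245,6.000)–(7.000,6.668)
cell (6,7): code 1001 → (7.000,7.259)–(6.000,7.880)
cell (7,6): code 0010 → (7.000,6.668)–(7.173,7.000)
cell (7,7): code 0001 → (7.173,7.000)–(7.000,7.259)
total: 16 segments, chained into 2 closed loop(s), length Σ = 11.722839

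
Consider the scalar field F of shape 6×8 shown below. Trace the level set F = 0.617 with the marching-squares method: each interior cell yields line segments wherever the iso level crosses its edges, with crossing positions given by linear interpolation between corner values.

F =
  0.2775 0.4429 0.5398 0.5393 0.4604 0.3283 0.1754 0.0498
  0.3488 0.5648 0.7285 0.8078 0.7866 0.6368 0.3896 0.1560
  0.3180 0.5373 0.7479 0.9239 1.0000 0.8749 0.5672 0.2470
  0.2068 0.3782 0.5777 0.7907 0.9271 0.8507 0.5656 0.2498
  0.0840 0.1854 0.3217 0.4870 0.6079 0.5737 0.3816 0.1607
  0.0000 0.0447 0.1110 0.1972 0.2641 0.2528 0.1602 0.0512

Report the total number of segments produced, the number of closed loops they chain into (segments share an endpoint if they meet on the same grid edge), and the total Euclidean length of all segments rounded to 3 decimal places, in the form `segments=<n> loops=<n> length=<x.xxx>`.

segments=14 loops=1 length=12.927

cell (0,1): code 0100 → (0.409,2.000)–(1.000,1.319)
cell (0,2): code 1100 → (0.289,3.000)–(0.409,2.000)
cell (0,3): code 1100 → (0.480,4.000)–(0.289,3.000)
cell (0,4): code 1100 → (0.936,5.000)–(0.480,4.000)
cell (0,5): code 1000 → (1.000,5.080)–(0.936,5.000)
cell (1,1): code 0110 → (1.000,1.319)–(2.000,1.378)
cell (1,5): code 1001 → (2.000,5.838)–(1.000,5.080)
cell (2,1): code 0010 → (2.000,1.378)–(2.769,2.000)
cell (2,2): code 0111 → (2.769,2.000)–(3.000,2.185)
cell (2,5): code 1001 → (3.000,5.820)–(2.000,5.838)
cell (3,2): code 0010 → (3.000,2.185)–(3.572,3.000)
cell (3,3): code 0011 → (3.572,3.000)–(3.971,4.000)
cell (3,4): code 0011 → (3.971,4.000)–(3.844,5.000)
cell (3,5): code 0001 → (3.844,5.000)–(3.000,5.820)
total: 14 segments, chained into 1 closed loop(s), length Σ = 12.927067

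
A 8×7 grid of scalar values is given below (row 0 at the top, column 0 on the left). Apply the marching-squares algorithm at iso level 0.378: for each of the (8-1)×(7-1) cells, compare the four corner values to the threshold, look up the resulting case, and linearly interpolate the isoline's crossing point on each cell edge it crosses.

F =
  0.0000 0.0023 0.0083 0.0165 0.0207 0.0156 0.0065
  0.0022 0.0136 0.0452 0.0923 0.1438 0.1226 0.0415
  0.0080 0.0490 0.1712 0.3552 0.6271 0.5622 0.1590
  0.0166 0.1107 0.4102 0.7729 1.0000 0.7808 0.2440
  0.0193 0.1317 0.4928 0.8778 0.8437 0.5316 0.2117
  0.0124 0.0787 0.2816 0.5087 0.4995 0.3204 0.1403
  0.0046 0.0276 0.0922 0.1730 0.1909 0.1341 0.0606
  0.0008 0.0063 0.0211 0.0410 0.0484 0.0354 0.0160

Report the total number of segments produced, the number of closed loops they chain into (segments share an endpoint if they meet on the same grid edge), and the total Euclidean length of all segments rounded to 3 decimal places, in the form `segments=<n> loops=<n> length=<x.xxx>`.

segments=16 loops=1 length=12.361

cell (1,3): code 0100 → (1.485,4.000)–(2.000,3.084)
cell (1,4): code 1100 → (1.581,5.000)–(1.485,4.000)
cell (1,5): code 1000 → (2.000,5.457)–(1.581,5.000)
cell (2,1): code 0100 → (2.865,2.000)–(3.000,1.892)
cell (2,2): code 1100 → (2.055,3.000)–(2.865,2.000)
cell (2,3): code 1110 → (2.000,3.084)–(2.055,3.000)
cell (2,5): code 1001 → (3.000,5.750)–(2.000,5.457)
cell (3,1): code 0110 → (3.000,1.892)–(4.000,1.682)
cell (3,5): code 1001 → (4.000,5.480)–(3.000,5.750)
cell (4,1): code 0010 → (4.000,1.682)–(4.544,2.000)
cell (4,2): code 0111 → (4.544,2.000)–(5.000,2.424)
cell (4,4): code 1011 → (5.000,4.678)–(4.727,5.000)
cell (4,5): code 0001 → (4.727,5.000)–(4.000,5.480)
cell (5,2): code 0010 → (5.000,2.424)–(5.389,3.000)
cell (5,3): code 0011 → (5.389,3.000)–(5.394,4.000)
cell (5,4): code 0001 → (5.394,4.000)–(5.000,4.678)
total: 16 segments, chained into 1 closed loop(s), length Σ = 12.360809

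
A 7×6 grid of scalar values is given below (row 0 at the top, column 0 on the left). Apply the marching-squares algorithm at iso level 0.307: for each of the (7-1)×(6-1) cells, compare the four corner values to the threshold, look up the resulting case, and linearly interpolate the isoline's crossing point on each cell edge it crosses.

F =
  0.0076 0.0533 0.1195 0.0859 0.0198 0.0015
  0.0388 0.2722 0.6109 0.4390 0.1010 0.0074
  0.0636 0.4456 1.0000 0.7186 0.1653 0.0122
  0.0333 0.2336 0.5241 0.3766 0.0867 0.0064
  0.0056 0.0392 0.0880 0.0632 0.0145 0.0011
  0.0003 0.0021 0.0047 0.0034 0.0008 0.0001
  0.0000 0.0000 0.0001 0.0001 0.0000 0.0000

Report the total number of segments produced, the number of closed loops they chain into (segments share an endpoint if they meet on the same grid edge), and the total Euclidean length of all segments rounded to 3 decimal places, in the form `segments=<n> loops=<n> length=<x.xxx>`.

segments=12 loops=1 length=9.382

cell (0,1): code 0100 → (0.382,2.000)–(1.000,1.103)
cell (0,2): code 1100 → (0.626,3.000)–(0.382,2.000)
cell (0,3): code 1000 → (1.000,3.391)–(0.626,3.000)
cell (1,0): code 0100 → (1.201,1.000)–(2.000,0.637)
cell (1,1): code 1110 → (1.000,1.103)–(1.201,1.000)
cell (1,3): code 1001 → (2.000,3.744)–(1.000,3.391)
cell (2,0): code 0010 → (2.000,0.637)–(2.654,1.000)
cell (2,1): code 0111 → (2.654,1.000)–(3.000,1.253)
cell (2,3): code 1001 → (3.000,3.240)–(2.000,3.744)
cell (3,1): code 0010 → (3.000,1.253)–(3.498,2.000)
cell (3,2): code 0011 → (3.498,2.000)–(3.222,3.000)
cell (3,3): code 0001 → (3.222,3.000)–(3.000,3.240)
total: 12 segments, chained into 1 closed loop(s), length Σ = 9.382097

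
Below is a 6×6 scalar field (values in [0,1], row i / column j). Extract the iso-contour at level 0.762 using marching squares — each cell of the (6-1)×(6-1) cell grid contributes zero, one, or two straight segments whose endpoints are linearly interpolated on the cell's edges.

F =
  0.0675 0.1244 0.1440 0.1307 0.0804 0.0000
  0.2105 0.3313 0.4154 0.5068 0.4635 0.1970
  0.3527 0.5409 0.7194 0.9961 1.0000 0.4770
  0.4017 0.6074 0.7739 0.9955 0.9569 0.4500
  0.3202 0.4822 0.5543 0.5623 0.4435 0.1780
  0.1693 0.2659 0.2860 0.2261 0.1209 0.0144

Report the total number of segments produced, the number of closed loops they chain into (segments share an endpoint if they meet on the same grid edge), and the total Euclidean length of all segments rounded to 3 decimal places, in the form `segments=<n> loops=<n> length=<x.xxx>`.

cell (1,2): code 0100 → (1.522,3.000)–(2.000,2.154)
cell (1,3): code 1100 → (1.556,4.000)–(1.522,3.000)
cell (1,4): code 1000 → (2.000,4.455)–(1.556,4.000)
cell (2,1): code 0100 → (2.782,2.000)–(3.000,1.929)
cell (2,2): code 1110 → (2.000,2.154)–(2.782,2.000)
cell (2,4): code 1001 → (3.000,4.384)–(2.000,4.455)
cell (3,1): code 0010 → (3.000,1.929)–(3.054,2.000)
cell (3,2): code 0011 → (3.054,2.000)–(3.539,3.000)
cell (3,3): code 0011 → (3.539,3.000)–(3.380,4.000)
cell (3,4): code 0001 → (3.380,4.000)–(3.000,4.384)
total: 10 segments, chained into 1 closed loop(s), length Σ = 7.390949

segments=10 loops=1 length=7.391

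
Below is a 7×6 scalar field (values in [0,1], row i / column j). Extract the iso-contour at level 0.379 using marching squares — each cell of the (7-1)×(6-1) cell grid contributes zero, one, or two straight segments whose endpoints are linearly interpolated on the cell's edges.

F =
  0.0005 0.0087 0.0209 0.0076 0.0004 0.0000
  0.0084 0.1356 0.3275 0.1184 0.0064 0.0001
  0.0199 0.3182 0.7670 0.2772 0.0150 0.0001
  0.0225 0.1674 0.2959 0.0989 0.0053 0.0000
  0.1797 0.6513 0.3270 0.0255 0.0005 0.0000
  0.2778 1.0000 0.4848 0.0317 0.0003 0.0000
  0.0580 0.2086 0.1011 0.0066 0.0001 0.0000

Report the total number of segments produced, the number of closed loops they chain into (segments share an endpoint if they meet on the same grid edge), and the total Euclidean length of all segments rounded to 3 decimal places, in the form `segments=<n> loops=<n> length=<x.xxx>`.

cell (1,1): code 0100 → (1.117,2.000)–(2.000,1.135)
cell (1,2): code 1000 → (2.000,2.792)–(1.117,2.000)
cell (2,1): code 0010 → (2.000,1.135)–(2.824,2.000)
cell (2,2): code 0001 → (2.824,2.000)–(2.000,2.792)
cell (3,0): code 0100 → (3.437,1.000)–(4.000,0.423)
cell (3,1): code 1000 → (4.000,1.840)–(3.437,1.000)
cell (4,0): code 0110 → (4.000,0.423)–(5.000,0.140)
cell (4,1): code 1101 → (4.330,2.000)–(4.000,1.840)
cell (4,2): code 1000 → (5.000,2.234)–(4.330,2.000)
cell (5,0): code 0010 → (5.000,0.140)–(5.785,1.000)
cell (5,1): code 0011 → (5.785,1.000)–(5.276,2.000)
cell (5,2): code 0001 → (5.276,2.000)–(5.000,2.234)
total: 12 segments, chained into 2 closed loop(s), length Σ = 11.338606

segments=12 loops=2 length=11.339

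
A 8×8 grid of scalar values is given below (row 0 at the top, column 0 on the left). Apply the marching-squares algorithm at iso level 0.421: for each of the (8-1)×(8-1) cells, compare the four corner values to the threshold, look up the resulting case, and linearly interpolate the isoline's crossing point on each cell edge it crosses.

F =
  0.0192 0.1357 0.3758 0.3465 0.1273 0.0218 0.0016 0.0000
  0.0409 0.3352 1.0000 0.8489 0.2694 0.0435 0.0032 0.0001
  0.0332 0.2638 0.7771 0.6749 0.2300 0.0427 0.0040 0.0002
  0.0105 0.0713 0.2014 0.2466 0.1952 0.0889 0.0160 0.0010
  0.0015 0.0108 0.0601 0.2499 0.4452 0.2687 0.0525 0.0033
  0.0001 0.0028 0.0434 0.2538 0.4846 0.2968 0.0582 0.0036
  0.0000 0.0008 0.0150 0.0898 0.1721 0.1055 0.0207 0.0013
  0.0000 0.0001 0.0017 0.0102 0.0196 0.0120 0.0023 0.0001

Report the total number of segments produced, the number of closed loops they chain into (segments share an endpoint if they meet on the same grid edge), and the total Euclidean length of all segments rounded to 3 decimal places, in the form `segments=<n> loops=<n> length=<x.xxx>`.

segments=14 loops=2 length=11.279

cell (0,1): code 0100 → (0.072,2.000)–(1.000,1.129)
cell (0,2): code 1100 → (0.148,3.000)–(0.072,2.000)
cell (0,3): code 1000 → (1.000,3.738)–(0.148,3.000)
cell (1,1): code 0110 → (1.000,1.129)–(2.000,1.306)
cell (1,3): code 1001 → (2.000,3.571)–(1.000,3.738)
cell (2,1): code 0010 → (2.000,1.306)–(2.619,2.000)
cell (2,2): code 0011 → (2.619,2.000)–(2.593,3.000)
cell (2,3): code 0001 → (2.593,3.000)–(2.000,3.571)
cell (3,3): code 0100 → (3.903,4.000)–(4.000,3.876)
cell (3,4): code 1000 → (4.000,4.137)–(3.903,4.000)
cell (4,3): code 0110 → (4.000,3.876)–(5.000,3.724)
cell (4,4): code 1001 → (5.000,4.339)–(4.000,4.137)
cell (5,3): code 0010 → (5.000,3.724)–(5.204,4.000)
cell (5,4): code 0001 → (5.204,4.000)–(5.000,4.339)
total: 14 segments, chained into 2 closed loop(s), length Σ = 11.278978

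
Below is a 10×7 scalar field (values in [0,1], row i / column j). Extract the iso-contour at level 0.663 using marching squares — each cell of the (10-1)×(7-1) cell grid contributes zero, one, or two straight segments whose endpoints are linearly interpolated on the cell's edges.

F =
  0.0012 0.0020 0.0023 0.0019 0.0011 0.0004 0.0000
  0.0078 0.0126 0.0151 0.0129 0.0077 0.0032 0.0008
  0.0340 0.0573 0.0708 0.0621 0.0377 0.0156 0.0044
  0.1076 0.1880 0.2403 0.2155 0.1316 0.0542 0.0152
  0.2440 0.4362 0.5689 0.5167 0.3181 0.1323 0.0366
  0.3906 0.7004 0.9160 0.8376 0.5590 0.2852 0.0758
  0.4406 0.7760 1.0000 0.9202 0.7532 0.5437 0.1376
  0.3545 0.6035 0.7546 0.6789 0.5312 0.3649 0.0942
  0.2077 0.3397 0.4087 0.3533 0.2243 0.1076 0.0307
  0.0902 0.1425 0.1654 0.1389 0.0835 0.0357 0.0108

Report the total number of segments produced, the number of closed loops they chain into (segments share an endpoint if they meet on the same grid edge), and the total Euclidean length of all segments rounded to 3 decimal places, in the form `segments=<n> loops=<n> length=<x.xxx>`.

segments=14 loops=1 length=10.229

cell (4,0): code 0100 → (4.858,1.000)–(5.000,0.879)
cell (4,1): code 1100 → (4.271,2.000)–(4.858,1.000)
cell (4,2): code 1100 → (4.456,3.000)–(4.271,2.000)
cell (4,3): code 1000 → (5.000,3.627)–(4.456,3.000)
cell (5,0): code 0110 → (5.000,0.879)–(6.000,0.663)
cell (5,3): code 1101 → (5.536,4.000)–(5.000,3.627)
cell (5,4): code 1000 → (6.000,4.431)–(5.536,4.000)
cell (6,0): code 0010 → (6.000,0.663)–(6.655,1.000)
cell (6,1): code 0111 → (6.655,1.000)–(7.000,1.394)
cell (6,3): code 1011 → (7.000,3.108)–(6.406,4.000)
cell (6,4): code 0001 → (6.406,4.000)–(6.000,4.431)
cell (7,1): code 0010 → (7.000,1.394)–(7.265,2.000)
cell (7,2): code 0011 → (7.265,2.000)–(7.049,3.000)
cell (7,3): code 0001 → (7.049,3.000)–(7.000,3.108)
total: 14 segments, chained into 1 closed loop(s), length Σ = 10.228589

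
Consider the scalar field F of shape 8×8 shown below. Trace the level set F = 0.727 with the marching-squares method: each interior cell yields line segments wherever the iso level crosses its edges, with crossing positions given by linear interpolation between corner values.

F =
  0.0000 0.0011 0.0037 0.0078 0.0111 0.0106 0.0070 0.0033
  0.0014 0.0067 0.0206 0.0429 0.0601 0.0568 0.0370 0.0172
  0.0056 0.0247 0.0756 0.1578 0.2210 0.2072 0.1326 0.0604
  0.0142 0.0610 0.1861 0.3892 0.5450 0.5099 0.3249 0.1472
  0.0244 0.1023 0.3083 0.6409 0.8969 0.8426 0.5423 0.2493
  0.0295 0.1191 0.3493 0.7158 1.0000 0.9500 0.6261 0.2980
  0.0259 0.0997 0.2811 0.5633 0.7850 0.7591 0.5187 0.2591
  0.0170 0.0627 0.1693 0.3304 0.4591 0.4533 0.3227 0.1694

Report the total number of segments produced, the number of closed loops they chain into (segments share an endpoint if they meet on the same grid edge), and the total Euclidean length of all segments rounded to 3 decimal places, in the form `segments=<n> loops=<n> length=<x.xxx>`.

cell (3,3): code 0100 → (3.517,4.000)–(4.000,3.336)
cell (3,4): code 1100 → (3.653,5.000)–(3.517,4.000)
cell (3,5): code 1000 → (4.000,5.385)–(3.653,5.000)
cell (4,3): code 0110 → (4.000,3.336)–(5.000,3.039)
cell (4,5): code 1001 → (5.000,5.688)–(4.000,5.385)
cell (5,3): code 0110 → (5.000,3.039)–(6.000,3.738)
cell (5,5): code 1001 → (6.000,5.134)–(5.000,5.688)
cell (6,3): code 0010 → (6.000,3.738)–(6.178,4.000)
cell (6,4): code 0011 → (6.178,4.000)–(6.105,5.000)
cell (6,5): code 0001 → (6.105,5.000)–(6.000,5.134)
total: 10 segments, chained into 1 closed loop(s), length Σ = 8.289254

segments=10 loops=1 length=8.289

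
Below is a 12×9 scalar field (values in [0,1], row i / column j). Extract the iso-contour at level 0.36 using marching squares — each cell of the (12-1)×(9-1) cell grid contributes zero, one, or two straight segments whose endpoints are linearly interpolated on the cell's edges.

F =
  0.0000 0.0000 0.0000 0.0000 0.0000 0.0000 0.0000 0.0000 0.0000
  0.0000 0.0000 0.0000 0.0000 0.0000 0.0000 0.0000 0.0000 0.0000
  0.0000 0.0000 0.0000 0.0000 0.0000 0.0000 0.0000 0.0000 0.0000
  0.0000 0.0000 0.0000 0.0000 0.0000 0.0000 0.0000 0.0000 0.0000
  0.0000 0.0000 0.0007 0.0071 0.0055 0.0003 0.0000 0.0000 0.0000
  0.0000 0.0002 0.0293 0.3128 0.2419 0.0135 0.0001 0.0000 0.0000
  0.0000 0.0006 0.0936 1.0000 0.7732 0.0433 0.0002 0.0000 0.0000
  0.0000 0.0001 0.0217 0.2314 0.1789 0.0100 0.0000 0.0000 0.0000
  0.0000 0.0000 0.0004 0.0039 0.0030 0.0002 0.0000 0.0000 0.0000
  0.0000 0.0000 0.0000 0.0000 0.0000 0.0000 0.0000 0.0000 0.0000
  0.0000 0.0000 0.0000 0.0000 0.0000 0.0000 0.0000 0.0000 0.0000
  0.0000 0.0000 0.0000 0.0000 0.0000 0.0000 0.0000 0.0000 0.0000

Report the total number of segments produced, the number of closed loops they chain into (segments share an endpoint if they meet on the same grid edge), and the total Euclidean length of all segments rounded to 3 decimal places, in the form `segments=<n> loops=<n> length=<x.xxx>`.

segments=6 loops=1 length=6.140

cell (5,2): code 0100 → (5.069,3.000)–(6.000,2.294)
cell (5,3): code 1100 → (5.222,4.000)–(5.069,3.000)
cell (5,4): code 1000 → (6.000,4.566)–(5.222,4.000)
cell (6,2): code 0010 → (6.000,2.294)–(6.833,3.000)
cell (6,3): code 0011 → (6.833,3.000)–(6.695,4.000)
cell (6,4): code 0001 → (6.695,4.000)–(6.000,4.566)
total: 6 segments, chained into 1 closed loop(s), length Σ = 6.140125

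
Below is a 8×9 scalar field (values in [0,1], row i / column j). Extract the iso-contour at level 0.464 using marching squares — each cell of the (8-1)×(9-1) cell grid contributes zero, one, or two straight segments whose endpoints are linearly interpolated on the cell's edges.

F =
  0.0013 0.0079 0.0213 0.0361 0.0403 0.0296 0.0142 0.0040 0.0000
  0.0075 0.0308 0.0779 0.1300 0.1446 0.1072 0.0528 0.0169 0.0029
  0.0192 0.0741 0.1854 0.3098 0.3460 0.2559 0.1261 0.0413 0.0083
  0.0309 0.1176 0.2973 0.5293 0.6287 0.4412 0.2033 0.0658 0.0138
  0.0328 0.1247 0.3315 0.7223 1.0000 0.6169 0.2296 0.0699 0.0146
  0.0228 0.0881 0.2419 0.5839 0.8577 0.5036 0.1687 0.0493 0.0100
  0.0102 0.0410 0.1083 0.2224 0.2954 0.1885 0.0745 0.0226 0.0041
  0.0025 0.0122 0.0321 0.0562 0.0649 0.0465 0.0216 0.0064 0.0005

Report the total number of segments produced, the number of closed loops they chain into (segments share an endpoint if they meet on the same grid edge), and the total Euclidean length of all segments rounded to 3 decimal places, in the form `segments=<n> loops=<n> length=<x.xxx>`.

cell (2,2): code 0100 → (2.703,3.000)–(3.000,2.719)
cell (2,3): code 1100 → (2.417,4.000)–(2.703,3.000)
cell (2,4): code 1000 → (3.000,4.878)–(2.417,4.000)
cell (3,2): code 0110 → (3.000,2.719)–(4.000,2.339)
cell (3,4): code 1101 → (3.130,5.000)–(3.000,4.878)
cell (3,5): code 1000 → (4.000,5.395)–(3.130,5.000)
cell (4,2): code 0110 → (4.000,2.339)–(5.000,2.649)
cell (4,5): code 1001 → (5.000,5.118)–(4.000,5.395)
cell (5,2): code 0010 → (5.000,2.649)–(5.332,3.000)
cell (5,3): code 0011 → (5.332,3.000)–(5.700,4.000)
cell (5,4): code 0011 → (5.700,4.000)–(5.126,5.000)
cell (5,5): code 0001 → (5.126,5.000)–(5.000,5.118)
total: 12 segments, chained into 1 closed loop(s), length Σ = 9.665211

segments=12 loops=1 length=9.665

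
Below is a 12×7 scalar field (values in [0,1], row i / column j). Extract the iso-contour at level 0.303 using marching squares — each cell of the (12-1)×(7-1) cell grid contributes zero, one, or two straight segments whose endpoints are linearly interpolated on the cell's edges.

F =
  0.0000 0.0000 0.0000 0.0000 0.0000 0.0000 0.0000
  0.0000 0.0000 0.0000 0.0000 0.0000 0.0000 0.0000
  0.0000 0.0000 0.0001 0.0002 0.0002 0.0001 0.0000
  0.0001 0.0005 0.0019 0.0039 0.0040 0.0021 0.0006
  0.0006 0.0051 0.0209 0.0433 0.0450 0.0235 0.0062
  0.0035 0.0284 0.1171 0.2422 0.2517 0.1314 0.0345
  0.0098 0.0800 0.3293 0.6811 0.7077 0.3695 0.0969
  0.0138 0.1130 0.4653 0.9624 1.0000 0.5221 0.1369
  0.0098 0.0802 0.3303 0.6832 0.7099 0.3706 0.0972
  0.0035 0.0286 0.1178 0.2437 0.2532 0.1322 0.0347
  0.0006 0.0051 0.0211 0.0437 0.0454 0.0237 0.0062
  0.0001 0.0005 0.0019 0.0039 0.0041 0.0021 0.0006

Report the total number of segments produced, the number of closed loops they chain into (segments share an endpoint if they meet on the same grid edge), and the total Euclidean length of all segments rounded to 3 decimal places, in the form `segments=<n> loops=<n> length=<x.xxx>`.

cell (5,1): code 0100 → (5.876,2.000)–(6.000,1.895)
cell (5,2): code 1100 → (5.139,3.000)–(5.876,2.000)
cell (5,3): code 1100 → (5.112,4.000)–(5.139,3.000)
cell (5,4): code 1100 → (5.721,5.000)–(5.112,4.000)
cell (5,5): code 1000 → (6.000,5.244)–(5.721,5.000)
cell (6,1): code 0110 → (6.000,1.895)–(7.000,1.539)
cell (6,5): code 1001 → (7.000,5.569)–(6.000,5.244)
cell (7,1): code 0110 → (7.000,1.539)–(8.000,1.891)
cell (7,5): code 1001 → (8.000,5.247)–(7.000,5.569)
cell (8,1): code 0010 → (8.000,1.891)–(8.128,2.000)
cell (8,2): code 0011 → (8.128,2.000)–(8.865,3.000)
cell (8,3): code 0011 → (8.865,3.000)–(8.891,4.000)
cell (8,4): code 0011 → (8.891,4.000)–(8.284,5.000)
cell (8,5): code 0001 → (8.284,5.000)–(8.000,5.247)
total: 14 segments, chained into 1 closed loop(s), length Σ = 12.127137

segments=14 loops=1 length=12.127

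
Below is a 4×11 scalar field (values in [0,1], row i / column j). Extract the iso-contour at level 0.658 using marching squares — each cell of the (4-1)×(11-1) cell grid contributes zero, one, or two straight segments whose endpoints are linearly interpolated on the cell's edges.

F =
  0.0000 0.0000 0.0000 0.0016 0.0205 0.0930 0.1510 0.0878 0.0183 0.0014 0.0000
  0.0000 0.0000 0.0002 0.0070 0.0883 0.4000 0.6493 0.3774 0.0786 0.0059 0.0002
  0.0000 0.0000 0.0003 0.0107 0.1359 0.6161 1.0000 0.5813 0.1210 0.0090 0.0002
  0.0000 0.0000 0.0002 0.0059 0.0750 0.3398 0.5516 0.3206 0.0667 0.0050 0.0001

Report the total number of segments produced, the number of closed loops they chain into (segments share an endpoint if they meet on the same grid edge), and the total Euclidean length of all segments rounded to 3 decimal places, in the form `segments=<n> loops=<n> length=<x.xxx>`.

cell (1,5): code 0100 → (1.025,6.000)–(2.000,5.109)
cell (1,6): code 1000 → (2.000,6.817)–(1.025,6.000)
cell (2,5): code 0010 → (2.000,5.109)–(2.763,6.000)
cell (2,6): code 0001 → (2.763,6.000)–(2.000,6.817)
total: 4 segments, chained into 1 closed loop(s), length Σ = 4.883226

segments=4 loops=1 length=4.883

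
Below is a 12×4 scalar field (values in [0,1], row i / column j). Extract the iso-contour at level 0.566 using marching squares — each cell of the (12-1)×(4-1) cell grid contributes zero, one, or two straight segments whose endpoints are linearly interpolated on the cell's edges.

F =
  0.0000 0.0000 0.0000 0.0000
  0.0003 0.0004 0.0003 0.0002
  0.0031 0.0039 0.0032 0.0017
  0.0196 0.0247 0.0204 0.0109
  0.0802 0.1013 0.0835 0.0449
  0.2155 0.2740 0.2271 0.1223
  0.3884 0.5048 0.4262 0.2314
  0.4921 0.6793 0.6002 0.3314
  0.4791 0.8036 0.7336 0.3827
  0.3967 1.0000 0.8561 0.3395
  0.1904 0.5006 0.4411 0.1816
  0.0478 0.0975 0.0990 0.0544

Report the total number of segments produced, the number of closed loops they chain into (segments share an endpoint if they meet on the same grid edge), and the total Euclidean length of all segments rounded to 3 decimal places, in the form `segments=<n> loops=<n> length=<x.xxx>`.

cell (6,0): code 0100 → (6.351,1.000)–(7.000,0.395)
cell (6,1): code 1100 → (6.803,2.000)–(6.351,1.000)
cell (6,2): code 1000 → (7.000,2.127)–(6.803,2.000)
cell (7,0): code 0110 → (7.000,0.395)–(8.000,0.268)
cell (7,2): code 1001 → (8.000,2.478)–(7.000,2.127)
cell (8,0): code 0110 → (8.000,0.268)–(9.000,0.281)
cell (8,2): code 1001 → (9.000,2.562)–(8.000,2.478)
cell (9,0): code 0010 → (9.000,0.281)–(9.869,1.000)
cell (9,1): code 0011 → (9.869,1.000)–(9.699,2.000)
cell (9,2): code 0001 → (9.699,2.000)–(9.000,2.562)
total: 10 segments, chained into 1 closed loop(s), length Σ = 9.329875

segments=10 loops=1 length=9.330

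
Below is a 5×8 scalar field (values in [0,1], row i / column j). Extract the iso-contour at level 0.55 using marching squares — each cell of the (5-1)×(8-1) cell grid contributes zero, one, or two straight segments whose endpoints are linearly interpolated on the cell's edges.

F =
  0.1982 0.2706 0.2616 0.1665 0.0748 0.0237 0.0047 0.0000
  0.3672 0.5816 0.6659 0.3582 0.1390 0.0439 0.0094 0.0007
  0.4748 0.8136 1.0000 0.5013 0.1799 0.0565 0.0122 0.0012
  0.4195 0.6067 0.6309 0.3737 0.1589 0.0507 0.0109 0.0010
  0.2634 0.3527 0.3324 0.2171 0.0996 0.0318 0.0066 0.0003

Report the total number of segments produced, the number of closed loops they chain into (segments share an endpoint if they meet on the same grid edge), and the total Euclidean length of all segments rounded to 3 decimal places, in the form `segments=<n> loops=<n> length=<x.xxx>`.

cell (0,0): code 0100 → (0.898,1.000)–(1.000,0.853)
cell (0,1): code 1100 → (0.713,2.000)–(0.898,1.000)
cell (0,2): code 1000 → (1.000,2.377)–(0.713,2.000)
cell (1,0): code 0110 → (1.000,0.853)–(2.000,0.222)
cell (1,2): code 1001 → (2.000,2.902)–(1.000,2.377)
cell (2,0): code 0110 → (2.000,0.222)–(3.000,0.697)
cell (2,2): code 1001 → (3.000,2.315)–(2.000,2.902)
cell (3,0): code 0010 → (3.000,0.697)–(3.223,1.000)
cell (3,1): code 0011 → (3.223,1.000)–(3.271,2.000)
cell (3,2): code 0001 → (3.271,2.000)–(3.000,2.315)
total: 10 segments, chained into 1 closed loop(s), length Σ = 8.041054

segments=10 loops=1 length=8.041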